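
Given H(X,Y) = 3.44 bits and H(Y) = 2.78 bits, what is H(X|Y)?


H(X|Y) = H(X,Y) - H(Y) = 3.44 - 2.78 = 0.66

0.66 bits


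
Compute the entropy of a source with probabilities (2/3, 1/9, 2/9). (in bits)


H = -sum(p_i * log2(p_i)). Terms: -(2/3)*log2(2/3) = 0.389975; -(1/9)*log2(1/9) = 0.352214; -(2/9)*log2(2/9) = 0.482206. H = 0.389975 + 0.352214 + 0.482206 = 1.2244

1.2244 bits


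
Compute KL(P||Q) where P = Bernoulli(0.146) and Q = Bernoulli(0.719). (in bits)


KL = p*log2(p/q) + (1-p)*log2((1-p)/(1-q)) = 0.146*log2(0.146/0.719) + 0.854*log2(0.854/0.281) = 1.0337

1.0337 bits


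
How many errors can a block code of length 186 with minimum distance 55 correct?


Correction capability = floor((d-1)/2) = floor((55-1)/2) = 27

27 errors


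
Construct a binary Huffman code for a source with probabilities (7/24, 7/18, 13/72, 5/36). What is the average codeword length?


Huffman construction (repeatedly merge the two least-probable nodes; each merge adds 1 bit to every symbol beneath it): 5/36 + 13/72 = 23/72; 7/24 + 23/72 = 11/18; 7/18 + 11/18 = 1. Resulting codeword lengths (in the order the probabilities were given): (2, 1, 3, 3). L_avg = sum(p_i * l_i) = 7/24*2 + 7/18*1 + 13/72*3 + 5/36*3 = 139/72 = 1.9306

1.9306 bits


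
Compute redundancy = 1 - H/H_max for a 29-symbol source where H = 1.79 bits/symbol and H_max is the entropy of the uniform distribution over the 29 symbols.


H_max = log2(K) = log2(29) = 4.858 bits/symbol. Redundancy = 1 - H/H_max = 1 - 1.79/4.858 = 1 - 0.3685 = 0.6315

0.6315


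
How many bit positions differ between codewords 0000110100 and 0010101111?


Count differing positions: . . ^ . . ^ ^ . ^ ^ = 5 differences

5


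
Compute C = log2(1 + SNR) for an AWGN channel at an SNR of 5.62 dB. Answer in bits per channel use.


SNR_linear = 10^(5.62/10) = 3.6475; C = log2(1 + SNR_linear) = log2(1 + 3.6475) = 2.2165

2.2165 bits/channel use


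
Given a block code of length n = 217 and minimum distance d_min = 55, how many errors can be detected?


Detection capability = d_min - 1 = 55 - 1 = 54

54 errors


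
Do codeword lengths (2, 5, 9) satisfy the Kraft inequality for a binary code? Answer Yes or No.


Kraft sum = sum(2^(-l_i)) = 0.2832, need <= 1. Result: satisfied (a binary prefix-free code with these lengths exists)

Yes


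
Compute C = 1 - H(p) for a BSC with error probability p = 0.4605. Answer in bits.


H(p) = -p*log2(p) - (1-p)*log2(1-p) = -0.4605*log2(0.4605) - 0.5395*log2(0.5395) = 0.515174 + 0.480320 = 0.9955. C = 1 - H(p) = 1 - 0.9955 = 0.0045

0.0045 bits


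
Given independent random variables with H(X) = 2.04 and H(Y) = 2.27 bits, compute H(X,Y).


For independent variables, H(X,Y) = H(X) + H(Y) = 2.04 + 2.27 = 4.31

4.31 bits


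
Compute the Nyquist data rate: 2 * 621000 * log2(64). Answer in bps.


Rate = 2 * B * log2(M) = 2 * 621000 * 6.0 = 7452000.0

7452000.0 bps


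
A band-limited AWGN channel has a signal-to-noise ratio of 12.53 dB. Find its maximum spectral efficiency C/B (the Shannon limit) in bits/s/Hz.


SNR_linear = 10^(12.53/10) = 17.9061; C/B = log2(1 + SNR_linear) = log2(1 + 17.9061) = 4.2408

4.2408 bits/s/Hz


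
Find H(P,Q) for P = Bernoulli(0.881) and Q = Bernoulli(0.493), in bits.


H(P,Q) = -p*log2(q) - (1-p)*log2(1-q). -0.881*log2(0.493) = 0.898920; -0.119*log2(0.507) = 0.116613. H(P,Q) = 0.898920 + 0.116613 = 1.0155

1.0155 bits


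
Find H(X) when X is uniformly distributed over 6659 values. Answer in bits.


H = log2(n) = log2(6659) = 12.7011

12.7011 bits


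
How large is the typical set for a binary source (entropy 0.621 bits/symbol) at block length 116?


log2|A_typical| = nH = 116 * 0.621 = 72.036, so |A_typical| ~ 2^72.036 = 4.842e+21

4.842e+21


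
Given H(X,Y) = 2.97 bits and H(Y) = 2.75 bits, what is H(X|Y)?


H(X|Y) = H(X,Y) - H(Y) = 2.97 - 2.75 = 0.22

0.22 bits


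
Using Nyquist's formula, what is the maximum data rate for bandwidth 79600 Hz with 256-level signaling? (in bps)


Rate = 2 * B * log2(M) = 2 * 79600 * 8.0 = 1273600.0

1273600.0 bps


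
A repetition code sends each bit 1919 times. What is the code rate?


Rate = k/n = 1/1919

1/1919


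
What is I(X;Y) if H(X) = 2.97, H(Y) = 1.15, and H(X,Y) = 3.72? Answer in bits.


I(X;Y) = H(X) + H(Y) - H(X,Y) = 2.97 + 1.15 - 3.72 = 0.4

0.4 bits


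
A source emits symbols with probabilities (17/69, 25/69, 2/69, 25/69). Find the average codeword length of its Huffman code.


Huffman construction (repeatedly merge the two least-probable nodes; each merge adds 1 bit to every symbol beneath it): 2/69 + 17/69 = 19/69; 19/69 + 25/69 = 44/69; 25/69 + 44/69 = 1. Resulting codeword lengths (in the order the probabilities were given): (3, 2, 3, 1). L_avg = sum(p_i * l_i) = 17/69*3 + 25/69*2 + 2/69*3 + 25/69*1 = 44/23 = 1.913

1.913 bits


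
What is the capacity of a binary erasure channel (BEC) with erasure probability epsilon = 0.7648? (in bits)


C = 1 - epsilon = 1 - 0.7648 = 0.2352

0.2352 bits


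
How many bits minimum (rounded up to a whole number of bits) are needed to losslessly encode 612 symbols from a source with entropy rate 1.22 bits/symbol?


Minimum bits >= n * H = 612 * 1.22 = 746.64, rounded up to a whole number of bits = 747

747 bits


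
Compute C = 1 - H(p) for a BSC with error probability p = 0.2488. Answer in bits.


H(p) = -p*log2(p) - (1-p)*log2(1-p) = -0.2488*log2(0.2488) - 0.7512*log2(0.7512) = 0.499327 + 0.310044 = 0.8094. C = 1 - H(p) = 1 - 0.8094 = 0.1906

0.1906 bits


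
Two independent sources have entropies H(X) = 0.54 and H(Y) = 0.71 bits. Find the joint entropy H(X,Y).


For independent variables, H(X,Y) = H(X) + H(Y) = 0.54 + 0.71 = 1.25

1.25 bits


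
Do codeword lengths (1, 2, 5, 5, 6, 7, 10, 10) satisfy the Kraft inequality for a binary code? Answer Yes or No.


Kraft sum = sum(2^(-l_i)) = 0.8379, need <= 1. Result: satisfied (a binary prefix-free code with these lengths exists)

Yes


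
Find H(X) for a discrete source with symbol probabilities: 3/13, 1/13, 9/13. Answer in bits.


H = -sum(p_i * log2(p_i)). Terms: -(3/13)*log2(3/13) = 0.488187; -(1/13)*log2(1/13) = 0.284649; -(9/13)*log2(9/13) = 0.367279. H = 0.488187 + 0.284649 + 0.367279 = 1.1401

1.1401 bits


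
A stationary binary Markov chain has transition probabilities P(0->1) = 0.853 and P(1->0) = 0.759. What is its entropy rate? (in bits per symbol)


Stationary distribution: pi_0 = p10/(p01+p10) = 0.4708, pi_1 = 0.5292. Entropy rate H' = pi_0*H(p01) + pi_1*H(p10) = 0.4708*0.6023 + 0.5292*0.7967 = 0.7052

0.7052 bits/symbol


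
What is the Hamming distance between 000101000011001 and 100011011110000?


Count differing positions: ^ . . ^ ^ . . ^ ^ ^ . ^ . . ^ = 8 differences

8


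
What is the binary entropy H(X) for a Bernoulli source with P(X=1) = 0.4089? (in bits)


H = -p*log2(p) - (1-p)*log2(1-p). -0.4089*log2(0.4089) = 0.527555; -0.5911*log2(0.5911) = 0.448365. H = 0.527555 + 0.448365 = 0.9759

0.9759 bits


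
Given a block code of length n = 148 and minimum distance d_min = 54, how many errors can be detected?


Detection capability = d_min - 1 = 54 - 1 = 53

53 errors


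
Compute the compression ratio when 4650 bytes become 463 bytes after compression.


Ratio = original / compressed = 4650 / 463 = 10.0432

10.0432


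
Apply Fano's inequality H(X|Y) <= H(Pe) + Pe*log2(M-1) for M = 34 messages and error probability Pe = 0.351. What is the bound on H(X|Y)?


H(Pe) = -Pe*log2(Pe) - (1-Pe)*log2(1-Pe) = -0.351*log2(0.351) - 0.649*log2(0.649) = 0.530170 + 0.404788 = 0.935. Pe*log2(M-1) = 0.351*log2(33) = 1.770582. Bound = H(Pe) + Pe*log2(M-1) = 0.530170 + 0.404788 + 1.770582 = 2.7055

2.7055 bits


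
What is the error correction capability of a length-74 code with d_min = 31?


Correction capability = floor((d-1)/2) = floor((31-1)/2) = 15

15 errors


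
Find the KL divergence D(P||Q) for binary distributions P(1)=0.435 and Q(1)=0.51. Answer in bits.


KL = p*log2(p/q) + (1-p)*log2((1-p)/(1-q)) = 0.435*log2(0.435/0.51) + 0.565*log2(0.565/0.49) = 0.0163

0.0163 bits


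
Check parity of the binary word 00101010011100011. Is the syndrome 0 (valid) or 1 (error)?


Syndrome = XOR of all bits = 0 XOR 0 XOR 1 XOR 0 XOR 1 XOR 0 XOR 1 XOR 0 XOR 0 XOR 1 XOR 1 XOR 1 XOR 0 XOR 0 XOR 0 XOR 1 XOR 1 = 0

0


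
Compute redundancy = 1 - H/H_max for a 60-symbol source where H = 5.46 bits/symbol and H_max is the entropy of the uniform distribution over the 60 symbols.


H_max = log2(K) = log2(60) = 5.9069 bits/symbol. Redundancy = 1 - H/H_max = 1 - 5.46/5.9069 = 1 - 0.9243 = 0.0757

0.0757


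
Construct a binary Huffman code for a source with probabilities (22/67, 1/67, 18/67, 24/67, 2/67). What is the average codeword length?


Huffman construction (repeatedly merge the two least-probable nodes; each merge adds 1 bit to every symbol beneath it): 1/67 + 2/67 = 3/67; 3/67 + 18/67 = 21/67; 21/67 + 22/67 = 43/67; 24/67 + 43/67 = 1. Resulting codeword lengths (in the order the probabilities were given): (2, 4, 3, 1, 4). L_avg = sum(p_i * l_i) = 22/67*2 + 1/67*4 + 18/67*3 + 24/67*1 + 2/67*4 = 2

2.0 bits


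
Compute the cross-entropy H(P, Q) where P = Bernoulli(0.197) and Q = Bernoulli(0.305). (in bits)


H(P,Q) = -p*log2(q) - (1-p)*log2(1-q). -0.197*log2(0.305) = 0.337484; -0.803*log2(0.695) = 0.421507. H(P,Q) = 0.337484 + 0.421507 = 0.759

0.759 bits


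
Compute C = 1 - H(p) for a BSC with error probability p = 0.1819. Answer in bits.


H(p) = -p*log2(p) - (1-p)*log2(1-p) = -0.1819*log2(0.1819) - 0.8181*log2(0.8181) = 0.447253 + 0.236963 = 0.6842. C = 1 - H(p) = 1 - 0.6842 = 0.3158

0.3158 bits


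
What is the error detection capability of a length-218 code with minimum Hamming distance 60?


Detection capability = d_min - 1 = 60 - 1 = 59

59 errors


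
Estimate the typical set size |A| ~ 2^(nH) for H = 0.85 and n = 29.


log2|A_typical| = nH = 29 * 0.85 = 24.65, so |A_typical| ~ 2^24.65 = 2.633e+07

2.633e+07


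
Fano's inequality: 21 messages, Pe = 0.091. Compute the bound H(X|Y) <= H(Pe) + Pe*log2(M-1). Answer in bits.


H(Pe) = -Pe*log2(Pe) - (1-Pe)*log2(1-Pe) = -0.091*log2(0.091) - 0.909*log2(0.909) = 0.314677 + 0.125122 = 0.4398. Pe*log2(M-1) = 0.091*log2(20) = 0.393295. Bound = H(Pe) + Pe*log2(M-1) = 0.314677 + 0.125122 + 0.393295 = 0.8331

0.8331 bits


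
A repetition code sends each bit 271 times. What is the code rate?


Rate = k/n = 1/271

1/271


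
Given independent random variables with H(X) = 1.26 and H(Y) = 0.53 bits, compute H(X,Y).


For independent variables, H(X,Y) = H(X) + H(Y) = 1.26 + 0.53 = 1.79

1.79 bits


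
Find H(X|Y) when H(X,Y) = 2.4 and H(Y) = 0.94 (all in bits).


H(X|Y) = H(X,Y) - H(Y) = 2.4 - 0.94 = 1.46

1.46 bits


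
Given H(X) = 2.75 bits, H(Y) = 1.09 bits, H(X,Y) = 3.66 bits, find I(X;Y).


I(X;Y) = H(X) + H(Y) - H(X,Y) = 2.75 + 1.09 - 3.66 = 0.18

0.18 bits


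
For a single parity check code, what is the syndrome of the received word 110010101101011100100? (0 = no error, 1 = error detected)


Syndrome = XOR of all bits = 1 XOR 1 XOR 0 XOR 0 XOR 1 XOR 0 XOR 1 XOR 0 XOR 1 XOR 1 XOR 0 XOR 1 XOR 0 XOR 1 XOR 1 XOR 1 XOR 0 XOR 0 XOR 1 XOR 0 XOR 0 = 1

1


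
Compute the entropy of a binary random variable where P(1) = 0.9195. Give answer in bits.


H = -p*log2(p) - (1-p)*log2(1-p). -0.9195*log2(0.9195) = 0.111332; -0.0805*log2(0.0805) = 0.292607. H = 0.111332 + 0.292607 = 0.4039

0.4039 bits


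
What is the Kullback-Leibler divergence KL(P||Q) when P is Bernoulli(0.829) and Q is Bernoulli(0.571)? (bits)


KL = p*log2(p/q) + (1-p)*log2((1-p)/(1-q)) = 0.829*log2(0.829/0.571) + 0.171*log2(0.171/0.429) = 0.219

0.219 bits


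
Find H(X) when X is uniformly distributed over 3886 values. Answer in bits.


H = log2(n) = log2(3886) = 11.9241

11.9241 bits


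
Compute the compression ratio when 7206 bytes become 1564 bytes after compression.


Ratio = original / compressed = 7206 / 1564 = 4.6074

4.6074


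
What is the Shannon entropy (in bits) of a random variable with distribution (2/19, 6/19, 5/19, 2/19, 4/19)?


H = -sum(p_i * log2(p_i)). Terms: -(2/19)*log2(2/19) = 0.341887; -(6/19)*log2(6/19) = 0.525147; -(5/19)*log2(5/19) = 0.506842; -(2/19)*log2(2/19) = 0.341887; -(4/19)*log2(4/19) = 0.473248. H = 0.341887 + 0.525147 + 0.506842 + 0.341887 + 0.473248 = 2.189

2.189 bits


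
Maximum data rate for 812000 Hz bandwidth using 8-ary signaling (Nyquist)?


Rate = 2 * B * log2(M) = 2 * 812000 * 3.0 = 4872000.0

4872000.0 bps


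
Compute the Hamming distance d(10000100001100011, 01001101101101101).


Count differing positions: ^ ^ . . ^ . . ^ ^ . . . . ^ ^ ^ . = 8 differences

8


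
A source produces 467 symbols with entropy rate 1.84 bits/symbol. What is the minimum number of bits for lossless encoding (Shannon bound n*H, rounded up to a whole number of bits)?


Minimum bits >= n * H = 467 * 1.84 = 859.28, rounded up to a whole number of bits = 860

860 bits


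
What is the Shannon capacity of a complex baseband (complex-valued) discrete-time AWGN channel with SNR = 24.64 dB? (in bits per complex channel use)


SNR_linear = 10^(24.64/10) = 291.0717; C = log2(1 + SNR_linear) = log2(1 + 291.0717) = 8.1902

8.1902 bits/channel use


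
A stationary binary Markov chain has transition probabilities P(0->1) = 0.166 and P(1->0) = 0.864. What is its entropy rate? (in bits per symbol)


Stationary distribution: pi_0 = p10/(p01+p10) = 0.8388, pi_1 = 0.1612. Entropy rate H' = pi_0*H(p01) + pi_1*H(p10) = 0.8388*0.6485 + 0.1612*0.5737 = 0.6364

0.6364 bits/symbol


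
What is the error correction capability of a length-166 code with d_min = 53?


Correction capability = floor((d-1)/2) = floor((53-1)/2) = 26

26 errors


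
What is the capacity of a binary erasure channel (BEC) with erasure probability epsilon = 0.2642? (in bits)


C = 1 - epsilon = 1 - 0.2642 = 0.7358

0.7358 bits


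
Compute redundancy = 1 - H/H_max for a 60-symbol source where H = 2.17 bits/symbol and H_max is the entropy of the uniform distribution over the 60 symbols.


H_max = log2(K) = log2(60) = 5.9069 bits/symbol. Redundancy = 1 - H/H_max = 1 - 2.17/5.9069 = 1 - 0.3674 = 0.6326

0.6326


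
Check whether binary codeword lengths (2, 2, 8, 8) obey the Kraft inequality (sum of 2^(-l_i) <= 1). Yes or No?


Kraft sum = sum(2^(-l_i)) = 0.5078, need <= 1. Result: satisfied (a binary prefix-free code with these lengths exists)

Yes


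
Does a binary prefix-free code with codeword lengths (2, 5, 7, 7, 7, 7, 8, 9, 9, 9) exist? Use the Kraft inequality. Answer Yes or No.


Kraft sum = sum(2^(-l_i)) = 0.3223, need <= 1. Result: satisfied (a binary prefix-free code with these lengths exists)

Yes


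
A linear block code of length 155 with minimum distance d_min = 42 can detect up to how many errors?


Detection capability = d_min - 1 = 42 - 1 = 41

41 errors


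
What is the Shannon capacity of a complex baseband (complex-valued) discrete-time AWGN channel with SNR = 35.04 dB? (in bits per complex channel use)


SNR_linear = 10^(35.04/10) = 3191.5379; C = log2(1 + SNR_linear) = log2(1 + 3191.5379) = 11.6405

11.6405 bits/channel use


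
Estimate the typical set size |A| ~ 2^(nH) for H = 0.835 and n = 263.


log2|A_typical| = nH = 263 * 0.835 = 219.605, so |A_typical| ~ 2^219.605 = 1.281e+66

1.281e+66


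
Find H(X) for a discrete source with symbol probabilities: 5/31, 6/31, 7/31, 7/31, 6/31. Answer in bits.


H = -sum(p_i * log2(p_i)). Terms: -(5/31)*log2(5/31) = 0.424559; -(6/31)*log2(6/31) = 0.458561; -(7/31)*log2(7/31) = 0.484771; -(7/31)*log2(7/31) = 0.484771; -(6/31)*log2(6/31) = 0.458561. H = 0.424559 + 0.458561 + 0.484771 + 0.484771 + 0.458561 = 2.3112

2.3112 bits


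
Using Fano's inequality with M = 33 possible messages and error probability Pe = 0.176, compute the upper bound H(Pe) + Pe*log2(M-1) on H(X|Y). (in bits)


H(Pe) = -Pe*log2(Pe) - (1-Pe)*log2(1-Pe) = -0.176*log2(0.176) - 0.824*log2(0.824) = 0.441118 + 0.230130 = 0.6712. Pe*log2(M-1) = 0.176*log2(32) = 0.880000. Bound = H(Pe) + Pe*log2(M-1) = 0.441118 + 0.230130 + 0.880000 = 1.5512

1.5512 bits


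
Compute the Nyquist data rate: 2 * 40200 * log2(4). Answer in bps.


Rate = 2 * B * log2(M) = 2 * 40200 * 2.0 = 160800.0

160800.0 bps


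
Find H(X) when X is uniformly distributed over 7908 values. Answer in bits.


H = log2(n) = log2(7908) = 12.9491

12.9491 bits


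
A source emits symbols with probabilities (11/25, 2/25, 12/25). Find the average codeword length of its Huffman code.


Huffman construction (repeatedly merge the two least-probable nodes; each merge adds 1 bit to every symbol beneath it): 2/25 + 11/25 = 13/25; 12/25 + 13/25 = 1. Resulting codeword lengths (in the order the probabilities were given): (2, 2, 1). L_avg = sum(p_i * l_i) = 11/25*2 + 2/25*2 + 12/25*1 = 38/25 = 1.52

1.52 bits


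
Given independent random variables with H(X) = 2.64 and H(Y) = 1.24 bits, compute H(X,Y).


For independent variables, H(X,Y) = H(X) + H(Y) = 2.64 + 1.24 = 3.88

3.88 bits


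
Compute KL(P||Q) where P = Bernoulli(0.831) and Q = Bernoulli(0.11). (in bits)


KL = p*log2(p/q) + (1-p)*log2((1-p)/(1-q)) = 0.831*log2(0.831/0.11) + 0.169*log2(0.169/0.89) = 2.0193

2.0193 bits


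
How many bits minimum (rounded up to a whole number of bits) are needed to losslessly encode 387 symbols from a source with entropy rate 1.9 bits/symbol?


Minimum bits >= n * H = 387 * 1.9 = 735.3, rounded up to a whole number of bits = 736

736 bits


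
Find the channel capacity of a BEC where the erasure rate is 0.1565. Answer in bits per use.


C = 1 - epsilon = 1 - 0.1565 = 0.8435

0.8435 bits


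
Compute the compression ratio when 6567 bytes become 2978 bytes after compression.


Ratio = original / compressed = 6567 / 2978 = 2.2052

2.2052


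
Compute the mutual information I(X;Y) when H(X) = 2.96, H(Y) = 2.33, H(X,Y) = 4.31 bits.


I(X;Y) = H(X) + H(Y) - H(X,Y) = 2.96 + 2.33 - 4.31 = 0.98

0.98 bits


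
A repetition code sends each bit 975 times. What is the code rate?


Rate = k/n = 1/975

1/975


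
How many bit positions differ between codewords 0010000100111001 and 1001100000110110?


Count differing positions: ^ . ^ ^ ^ . . ^ . . . . ^ ^ ^ ^ = 9 differences

9


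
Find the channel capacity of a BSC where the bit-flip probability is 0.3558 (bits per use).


H(p) = -p*log2(p) - (1-p)*log2(1-p) = -0.3558*log2(0.3558) - 0.6442*log2(0.6442) = 0.530449 + 0.408693 = 0.9391. C = 1 - H(p) = 1 - 0.9391 = 0.0609

0.0609 bits


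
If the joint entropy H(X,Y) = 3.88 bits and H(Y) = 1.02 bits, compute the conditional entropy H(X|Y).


H(X|Y) = H(X,Y) - H(Y) = 3.88 - 1.02 = 2.86

2.86 bits


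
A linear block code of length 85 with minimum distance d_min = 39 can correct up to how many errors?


Correction capability = floor((d-1)/2) = floor((39-1)/2) = 19

19 errors


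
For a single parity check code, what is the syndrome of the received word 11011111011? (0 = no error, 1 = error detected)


Syndrome = XOR of all bits = 1 XOR 1 XOR 0 XOR 1 XOR 1 XOR 1 XOR 1 XOR 1 XOR 0 XOR 1 XOR 1 = 1

1


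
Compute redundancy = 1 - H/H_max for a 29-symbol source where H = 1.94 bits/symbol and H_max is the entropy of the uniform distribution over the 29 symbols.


H_max = log2(K) = log2(29) = 4.858 bits/symbol. Redundancy = 1 - H/H_max = 1 - 1.94/4.858 = 1 - 0.3993 = 0.6007

0.6007


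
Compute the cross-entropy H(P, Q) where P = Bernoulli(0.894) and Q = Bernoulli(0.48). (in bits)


H(P,Q) = -p*log2(q) - (1-p)*log2(1-q). -0.894*log2(0.48) = 0.946651; -0.106*log2(0.52) = 0.100002. H(P,Q) = 0.946651 + 0.100002 = 1.0467

1.0467 bits


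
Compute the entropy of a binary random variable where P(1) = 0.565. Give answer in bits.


H = -p*log2(p) - (1-p)*log2(1-p). -0.565*log2(0.565) = 0.465378; -0.435*log2(0.435) = 0.522397. H = 0.465378 + 0.522397 = 0.9878

0.9878 bits


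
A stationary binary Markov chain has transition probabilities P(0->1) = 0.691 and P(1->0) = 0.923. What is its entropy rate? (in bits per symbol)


Stationary distribution: pi_0 = p10/(p01+p10) = 0.5719, pi_1 = 0.4281. Entropy rate H' = pi_0*H(p01) + pi_1*H(p10) = 0.5719*0.892 + 0.4281*0.3915 = 0.6777

0.6777 bits/symbol


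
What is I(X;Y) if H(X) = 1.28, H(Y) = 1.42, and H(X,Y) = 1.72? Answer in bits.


I(X;Y) = H(X) + H(Y) - H(X,Y) = 1.28 + 1.42 - 1.72 = 0.98

0.98 bits


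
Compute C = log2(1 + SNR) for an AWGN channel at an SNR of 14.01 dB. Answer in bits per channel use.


SNR_linear = 10^(14.01/10) = 25.1768; C = log2(1 + SNR_linear) = log2(1 + 25.1768) = 4.7102

4.7102 bits/channel use


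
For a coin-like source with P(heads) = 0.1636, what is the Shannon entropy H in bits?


H = -p*log2(p) - (1-p)*log2(1-p). -0.1636*log2(0.1636) = 0.427283; -0.8364*log2(0.8364) = 0.215570. H = 0.427283 + 0.215570 = 0.6429

0.6429 bits


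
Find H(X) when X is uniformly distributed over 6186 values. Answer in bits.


H = log2(n) = log2(6186) = 12.5948

12.5948 bits


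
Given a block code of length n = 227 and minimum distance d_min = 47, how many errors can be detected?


Detection capability = d_min - 1 = 47 - 1 = 46

46 errors


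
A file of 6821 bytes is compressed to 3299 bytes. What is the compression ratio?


Ratio = original / compressed = 6821 / 3299 = 2.0676

2.0676


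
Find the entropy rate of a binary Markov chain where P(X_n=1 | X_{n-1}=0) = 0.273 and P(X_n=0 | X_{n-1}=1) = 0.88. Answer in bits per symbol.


Stationary distribution: pi_0 = p10/(p01+p10) = 0.7632, pi_1 = 0.2368. Entropy rate H' = pi_0*H(p01) + pi_1*H(p10) = 0.7632*0.8457 + 0.2368*0.5294 = 0.7708

0.7708 bits/symbol


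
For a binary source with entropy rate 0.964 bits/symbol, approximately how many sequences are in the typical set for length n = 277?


log2|A_typical| = nH = 277 * 0.964 = 267.028, so |A_typical| ~ 2^267.028 = 2.418e+80

2.418e+80


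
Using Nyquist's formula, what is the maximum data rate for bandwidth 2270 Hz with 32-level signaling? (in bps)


Rate = 2 * B * log2(M) = 2 * 2270 * 5.0 = 22700.0

22700.0 bps


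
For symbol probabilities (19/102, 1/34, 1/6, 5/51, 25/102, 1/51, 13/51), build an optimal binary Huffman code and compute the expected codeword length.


Huffman construction (repeatedly merge the two least-probable nodes; each merge adds 1 bit to every symbol beneath it): 1/51 + 1/34 = 5/102; 5/102 + 5/51 = 5/34; 5/34 + 1/6 = 16/51; 19/102 + 25/102 = 22/51; 13/51 + 16/51 = 29/51; 22/51 + 29/51 = 1. Resulting codeword lengths (in the order the probabilities were given): (2, 5, 3, 4, 2, 5, 2). L_avg = sum(p_i * l_i) = 19/102*2 + 1/34*5 + 1/6*3 + 5/51*4 + 25/102*2 + 1/51*5 + 13/51*2 = 128/51 = 2.5098

2.5098 bits


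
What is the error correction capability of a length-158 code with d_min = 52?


Correction capability = floor((d-1)/2) = floor((52-1)/2) = 25

25 errors


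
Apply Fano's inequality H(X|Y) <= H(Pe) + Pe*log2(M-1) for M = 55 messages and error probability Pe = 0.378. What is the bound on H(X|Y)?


H(Pe) = -Pe*log2(Pe) - (1-Pe)*log2(1-Pe) = -0.378*log2(0.378) - 0.622*log2(0.622) = 0.530539 + 0.426078 = 0.9566. Pe*log2(M-1) = 0.378*log2(54) = 2.175347. Bound = H(Pe) + Pe*log2(M-1) = 0.530539 + 0.426078 + 2.175347 = 3.132

3.132 bits


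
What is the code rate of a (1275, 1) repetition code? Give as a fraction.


Rate = k/n = 1/1275

1/1275


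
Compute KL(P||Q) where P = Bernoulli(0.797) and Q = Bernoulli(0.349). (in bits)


KL = p*log2(p/q) + (1-p)*log2((1-p)/(1-q)) = 0.797*log2(0.797/0.349) + 0.203*log2(0.203/0.651) = 0.6082

0.6082 bits


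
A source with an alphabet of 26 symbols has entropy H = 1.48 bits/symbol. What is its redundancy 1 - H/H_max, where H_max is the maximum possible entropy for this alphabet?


H_max = log2(K) = log2(26) = 4.7004 bits/symbol. Redundancy = 1 - H/H_max = 1 - 1.48/4.7004 = 1 - 0.3149 = 0.6851

0.6851


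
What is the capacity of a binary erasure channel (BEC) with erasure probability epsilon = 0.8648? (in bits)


C = 1 - epsilon = 1 - 0.8648 = 0.1352

0.1352 bits


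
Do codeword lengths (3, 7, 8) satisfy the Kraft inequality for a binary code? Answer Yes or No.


Kraft sum = sum(2^(-l_i)) = 0.1367, need <= 1. Result: satisfied (a binary prefix-free code with these lengths exists)

Yes


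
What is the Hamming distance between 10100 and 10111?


Count differing positions: . . . ^ ^ = 2 differences

2


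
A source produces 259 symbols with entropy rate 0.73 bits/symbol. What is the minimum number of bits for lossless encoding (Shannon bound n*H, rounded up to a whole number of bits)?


Minimum bits >= n * H = 259 * 0.73 = 189.07, rounded up to a whole number of bits = 190

190 bits


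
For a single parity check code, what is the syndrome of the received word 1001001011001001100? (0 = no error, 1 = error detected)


Syndrome = XOR of all bits = 1 XOR 0 XOR 0 XOR 1 XOR 0 XOR 0 XOR 1 XOR 0 XOR 1 XOR 1 XOR 0 XOR 0 XOR 1 XOR 0 XOR 0 XOR 1 XOR 1 XOR 0 XOR 0 = 0

0


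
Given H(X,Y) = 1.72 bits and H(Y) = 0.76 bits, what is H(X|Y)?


H(X|Y) = H(X,Y) - H(Y) = 1.72 - 0.76 = 0.96

0.96 bits


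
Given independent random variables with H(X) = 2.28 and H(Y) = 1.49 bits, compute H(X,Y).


For independent variables, H(X,Y) = H(X) + H(Y) = 2.28 + 1.49 = 3.77

3.77 bits


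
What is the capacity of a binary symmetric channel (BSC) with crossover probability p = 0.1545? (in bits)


H(p) = -p*log2(p) - (1-p)*log2(1-p) = -0.1545*log2(0.1545) - 0.8455*log2(0.8455) = 0.416273 + 0.204715 = 0.621. C = 1 - H(p) = 1 - 0.621 = 0.379

0.379 bits


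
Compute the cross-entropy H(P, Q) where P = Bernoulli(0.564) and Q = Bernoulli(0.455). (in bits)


H(P,Q) = -p*log2(q) - (1-p)*log2(1-q). -0.564*log2(0.455) = 0.640739; -0.436*log2(0.545) = 0.381793. H(P,Q) = 0.640739 + 0.381793 = 1.0225

1.0225 bits


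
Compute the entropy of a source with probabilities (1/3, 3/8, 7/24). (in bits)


H = -sum(p_i * log2(p_i)). Terms: -(1/3)*log2(1/3) = 0.528321; -(3/8)*log2(3/8) = 0.530639; -(7/24)*log2(7/24) = 0.518469. H = 0.528321 + 0.530639 + 0.518469 = 1.5774

1.5774 bits


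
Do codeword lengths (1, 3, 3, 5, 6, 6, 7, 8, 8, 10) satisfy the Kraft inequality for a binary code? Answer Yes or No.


Kraft sum = sum(2^(-l_i)) = 0.8291, need <= 1. Result: satisfied (a binary prefix-free code with these lengths exists)

Yes


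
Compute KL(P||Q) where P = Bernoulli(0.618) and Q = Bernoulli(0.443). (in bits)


KL = p*log2(p/q) + (1-p)*log2((1-p)/(1-q)) = 0.618*log2(0.618/0.443) + 0.382*log2(0.382/0.557) = 0.089

0.089 bits


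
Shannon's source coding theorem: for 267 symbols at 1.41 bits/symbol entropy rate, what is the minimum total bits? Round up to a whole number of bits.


Minimum bits >= n * H = 267 * 1.41 = 376.47, rounded up to a whole number of bits = 377

377 bits


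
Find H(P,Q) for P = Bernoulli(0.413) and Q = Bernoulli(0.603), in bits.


H(P,Q) = -p*log2(q) - (1-p)*log2(1-q). -0.413*log2(0.603) = 0.301395; -0.587*log2(0.397) = 0.782347. H(P,Q) = 0.301395 + 0.782347 = 1.0837

1.0837 bits


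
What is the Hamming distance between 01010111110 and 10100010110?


Count differing positions: ^ ^ ^ ^ . ^ . ^ . . . = 6 differences

6


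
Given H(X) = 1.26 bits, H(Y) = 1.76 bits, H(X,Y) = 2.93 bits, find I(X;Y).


I(X;Y) = H(X) + H(Y) - H(X,Y) = 1.26 + 1.76 - 2.93 = 0.09

0.09 bits


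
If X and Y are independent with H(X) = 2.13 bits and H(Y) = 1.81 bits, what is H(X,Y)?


For independent variables, H(X,Y) = H(X) + H(Y) = 2.13 + 1.81 = 3.94

3.94 bits


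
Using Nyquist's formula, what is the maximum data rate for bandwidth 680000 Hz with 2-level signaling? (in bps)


Rate = 2 * B * log2(M) = 2 * 680000 * 1.0 = 1360000.0

1360000.0 bps


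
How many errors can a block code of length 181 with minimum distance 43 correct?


Correction capability = floor((d-1)/2) = floor((43-1)/2) = 21

21 errors


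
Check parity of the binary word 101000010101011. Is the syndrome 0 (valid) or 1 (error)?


Syndrome = XOR of all bits = 1 XOR 0 XOR 1 XOR 0 XOR 0 XOR 0 XOR 0 XOR 1 XOR 0 XOR 1 XOR 0 XOR 1 XOR 0 XOR 1 XOR 1 = 1

1


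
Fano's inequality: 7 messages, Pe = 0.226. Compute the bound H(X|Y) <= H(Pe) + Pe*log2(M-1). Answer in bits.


H(Pe) = -Pe*log2(Pe) - (1-Pe)*log2(1-Pe) = -0.226*log2(0.226) - 0.774*log2(0.774) = 0.484907 + 0.286066 = 0.771. Pe*log2(M-1) = 0.226*log2(6) = 0.584202. Bound = H(Pe) + Pe*log2(M-1) = 0.484907 + 0.286066 + 0.584202 = 1.3552

1.3552 bits


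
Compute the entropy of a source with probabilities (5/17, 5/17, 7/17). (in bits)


H = -sum(p_i * log2(p_i)). Terms: -(5/17)*log2(5/17) = 0.519275; -(5/17)*log2(5/17) = 0.519275; -(7/17)*log2(7/17) = 0.527103. H = 0.519275 + 0.519275 + 0.527103 = 1.5657

1.5657 bits


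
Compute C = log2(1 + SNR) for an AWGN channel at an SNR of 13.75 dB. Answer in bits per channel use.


SNR_linear = 10^(13.75/10) = 23.7137; C = log2(1 + SNR_linear) = log2(1 + 23.7137) = 4.6272

4.6272 bits/channel use


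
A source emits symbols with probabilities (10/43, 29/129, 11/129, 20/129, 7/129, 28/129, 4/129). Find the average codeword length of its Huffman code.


Huffman construction (repeatedly merge the two least-probable nodes; each merge adds 1 bit to every symbol beneath it): 4/129 + 7/129 = 11/129; 11/129 + 11/129 = 22/129; 20/129 + 22/129 = 14/43; 28/129 + 29/129 = 19/43; 10/43 + 14/43 = 24/43; 19/43 + 24/43 = 1. Resulting codeword lengths (in the order the probabilities were given): (2, 2, 4, 3, 5, 2, 5). L_avg = sum(p_i * l_i) = 10/43*2 + 29/129*2 + 11/129*4 + 20/129*3 + 7/129*5 + 28/129*2 + 4/129*5 = 111/43 = 2.5814

2.5814 bits


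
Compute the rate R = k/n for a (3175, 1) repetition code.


Rate = k/n = 1/3175

1/3175


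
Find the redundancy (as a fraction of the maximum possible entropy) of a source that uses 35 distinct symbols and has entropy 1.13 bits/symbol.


H_max = log2(K) = log2(35) = 5.1293 bits/symbol. Redundancy = 1 - H/H_max = 1 - 1.13/5.1293 = 1 - 0.2203 = 0.7797

0.7797


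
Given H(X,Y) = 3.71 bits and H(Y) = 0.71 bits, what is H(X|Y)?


H(X|Y) = H(X,Y) - H(Y) = 3.71 - 0.71 = 3.0

3.0 bits


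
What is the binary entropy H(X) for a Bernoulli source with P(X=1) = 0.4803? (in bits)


H = -p*log2(p) - (1-p)*log2(1-p). -0.4803*log2(0.4803) = 0.508154; -0.5197*log2(0.5197) = 0.490726. H = 0.508154 + 0.490726 = 0.9989

0.9989 bits


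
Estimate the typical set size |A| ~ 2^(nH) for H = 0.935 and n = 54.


log2|A_typical| = nH = 54 * 0.935 = 50.49, so |A_typical| ~ 2^50.49 = 1.581e+15

1.581e+15


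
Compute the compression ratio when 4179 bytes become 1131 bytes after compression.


Ratio = original / compressed = 4179 / 1131 = 3.695

3.695


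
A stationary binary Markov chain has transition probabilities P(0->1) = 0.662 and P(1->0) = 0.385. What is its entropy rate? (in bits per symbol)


Stationary distribution: pi_0 = p10/(p01+p10) = 0.3677, pi_1 = 0.6323. Entropy rate H' = pi_0*H(p01) + pi_1*H(p10) = 0.3677*0.9229 + 0.6323*0.9615 = 0.9473

0.9473 bits/symbol


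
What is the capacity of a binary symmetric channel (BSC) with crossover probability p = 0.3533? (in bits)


H(p) = -p*log2(p) - (1-p)*log2(1-p) = -0.3533*log2(0.3533) - 0.6467*log2(0.6467) = 0.530315 + 0.406665 = 0.937. C = 1 - H(p) = 1 - 0.937 = 0.063

0.063 bits


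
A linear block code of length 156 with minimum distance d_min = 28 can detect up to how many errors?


Detection capability = d_min - 1 = 28 - 1 = 27

27 errors


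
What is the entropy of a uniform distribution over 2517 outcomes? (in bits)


H = log2(n) = log2(2517) = 11.2975

11.2975 bits


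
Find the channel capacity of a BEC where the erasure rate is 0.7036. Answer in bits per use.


C = 1 - epsilon = 1 - 0.7036 = 0.2964

0.2964 bits


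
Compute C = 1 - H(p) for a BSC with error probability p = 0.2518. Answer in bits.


H(p) = -p*log2(p) - (1-p)*log2(1-p) = -0.2518*log2(0.2518) - 0.7482*log2(0.7482) = 0.500994 + 0.313125 = 0.8141. C = 1 - H(p) = 1 - 0.8141 = 0.1859

0.1859 bits


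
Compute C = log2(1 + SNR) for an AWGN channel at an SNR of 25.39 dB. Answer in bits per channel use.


SNR_linear = 10^(25.39/10) = 345.9394; C = log2(1 + SNR_linear) = log2(1 + 345.9394) = 8.4385

8.4385 bits/channel use


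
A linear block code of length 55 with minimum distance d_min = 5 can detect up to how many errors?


Detection capability = d_min - 1 = 5 - 1 = 4

4 errors


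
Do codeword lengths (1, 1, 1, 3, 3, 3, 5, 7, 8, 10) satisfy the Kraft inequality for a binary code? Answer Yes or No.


Kraft sum = sum(2^(-l_i)) = 1.9189, need <= 1. Result: violated (a binary prefix-free code with these lengths cannot exist)

No


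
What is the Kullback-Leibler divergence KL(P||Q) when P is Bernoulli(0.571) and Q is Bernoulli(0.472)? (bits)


KL = p*log2(p/q) + (1-p)*log2((1-p)/(1-q)) = 0.571*log2(0.571/0.472) + 0.429*log2(0.429/0.528) = 0.0283

0.0283 bits


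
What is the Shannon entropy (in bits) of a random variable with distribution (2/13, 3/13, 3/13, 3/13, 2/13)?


H = -sum(p_i * log2(p_i)). Terms: -(2/13)*log2(2/13) = 0.415452; -(3/13)*log2(3/13) = 0.488187; -(3/13)*log2(3/13) = 0.488187; -(3/13)*log2(3/13) = 0.488187; -(2/13)*log2(2/13) = 0.415452. H = 0.415452 + 0.488187 + 0.488187 + 0.488187 + 0.415452 = 2.2955

2.2955 bits


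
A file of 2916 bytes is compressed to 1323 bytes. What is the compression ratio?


Ratio = original / compressed = 2916 / 1323 = 2.2041

2.2041


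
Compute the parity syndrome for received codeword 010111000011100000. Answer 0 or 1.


Syndrome = XOR of all bits = 0 XOR 1 XOR 0 XOR 1 XOR 1 XOR 1 XOR 0 XOR 0 XOR 0 XOR 0 XOR 1 XOR 1 XOR 1 XOR 0 XOR 0 XOR 0 XOR 0 XOR 0 = 1

1


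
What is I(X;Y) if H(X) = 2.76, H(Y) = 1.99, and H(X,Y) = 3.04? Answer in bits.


I(X;Y) = H(X) + H(Y) - H(X,Y) = 2.76 + 1.99 - 3.04 = 1.71

1.71 bits


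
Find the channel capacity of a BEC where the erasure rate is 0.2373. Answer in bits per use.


C = 1 - epsilon = 1 - 0.2373 = 0.7627

0.7627 bits


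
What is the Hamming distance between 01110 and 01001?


Count differing positions: . . ^ ^ ^ = 3 differences

3


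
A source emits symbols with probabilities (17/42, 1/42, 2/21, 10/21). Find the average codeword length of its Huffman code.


Huffman construction (repeatedly merge the two least-probable nodes; each merge adds 1 bit to every symbol beneath it): 1/42 + 2/21 = 5/42; 5/42 + 17/42 = 11/21; 10/21 + 11/21 = 1. Resulting codeword lengths (in the order the probabilities were given): (2, 3, 3, 1). L_avg = sum(p_i * l_i) = 17/42*2 + 1/42*3 + 2/21*3 + 10/21*1 = 23/14 = 1.6429

1.6429 bits


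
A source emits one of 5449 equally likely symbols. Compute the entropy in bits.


H = log2(n) = log2(5449) = 12.4118

12.4118 bits


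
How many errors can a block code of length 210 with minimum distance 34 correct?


Correction capability = floor((d-1)/2) = floor((34-1)/2) = 16

16 errors


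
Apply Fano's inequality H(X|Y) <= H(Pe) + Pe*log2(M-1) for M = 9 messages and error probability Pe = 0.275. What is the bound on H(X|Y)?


H(Pe) = -Pe*log2(Pe) - (1-Pe)*log2(1-Pe) = -0.275*log2(0.275) - 0.725*log2(0.725) = 0.512187 + 0.336362 = 0.8485. Pe*log2(M-1) = 0.275*log2(8) = 0.825000. Bound = H(Pe) + Pe*log2(M-1) = 0.512187 + 0.336362 + 0.825000 = 1.6735

1.6735 bits


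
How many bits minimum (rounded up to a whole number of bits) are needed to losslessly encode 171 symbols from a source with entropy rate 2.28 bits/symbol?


Minimum bits >= n * H = 171 * 2.28 = 389.88, rounded up to a whole number of bits = 390

390 bits


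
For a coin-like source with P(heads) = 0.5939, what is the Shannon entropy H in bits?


H = -p*log2(p) - (1-p)*log2(1-p). -0.5939*log2(0.5939) = 0.446439; -0.4061*log2(0.4061) = 0.527968. H = 0.446439 + 0.527968 = 0.9744

0.9744 bits


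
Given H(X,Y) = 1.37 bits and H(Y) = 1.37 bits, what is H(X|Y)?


H(X|Y) = H(X,Y) - H(Y) = 1.37 - 1.37 = 0.0

0.0 bits


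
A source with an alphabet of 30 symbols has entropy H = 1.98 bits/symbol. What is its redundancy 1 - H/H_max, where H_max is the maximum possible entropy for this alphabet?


H_max = log2(K) = log2(30) = 4.9069 bits/symbol. Redundancy = 1 - H/H_max = 1 - 1.98/4.9069 = 1 - 0.4035 = 0.5965

0.5965


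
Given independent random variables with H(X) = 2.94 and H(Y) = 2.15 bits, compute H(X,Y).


For independent variables, H(X,Y) = H(X) + H(Y) = 2.94 + 2.15 = 5.09

5.09 bits


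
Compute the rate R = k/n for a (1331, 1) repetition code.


Rate = k/n = 1/1331

1/1331


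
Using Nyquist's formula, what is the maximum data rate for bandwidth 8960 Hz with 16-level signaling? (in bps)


Rate = 2 * B * log2(M) = 2 * 8960 * 4.0 = 71680.0

71680.0 bps


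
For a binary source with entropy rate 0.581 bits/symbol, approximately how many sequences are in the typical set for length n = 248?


log2|A_typical| = nH = 248 * 0.581 = 144.088, so |A_typical| ~ 2^144.088 = 2.370e+43

2.370e+43


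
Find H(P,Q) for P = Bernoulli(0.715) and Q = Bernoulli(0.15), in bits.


H(P,Q) = -p*log2(q) - (1-p)*log2(1-q). -0.715*log2(0.15) = 1.956930; -0.285*log2(0.85) = 0.066823. H(P,Q) = 1.956930 + 0.066823 = 2.0238

2.0238 bits


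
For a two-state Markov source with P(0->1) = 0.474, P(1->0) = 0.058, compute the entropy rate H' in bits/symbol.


Stationary distribution: pi_0 = p10/(p01+p10) = 0.109, pi_1 = 0.891. Entropy rate H' = pi_0*H(p01) + pi_1*H(p10) = 0.109*0.998 + 0.891*0.3195 = 0.3934

0.3934 bits/symbol


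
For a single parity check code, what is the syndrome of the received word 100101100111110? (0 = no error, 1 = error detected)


Syndrome = XOR of all bits = 1 XOR 0 XOR 0 XOR 1 XOR 0 XOR 1 XOR 1 XOR 0 XOR 0 XOR 1 XOR 1 XOR 1 XOR 1 XOR 1 XOR 0 = 1

1


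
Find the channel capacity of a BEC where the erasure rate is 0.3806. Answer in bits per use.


C = 1 - epsilon = 1 - 0.3806 = 0.6194

0.6194 bits


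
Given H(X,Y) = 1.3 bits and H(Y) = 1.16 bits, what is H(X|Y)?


H(X|Y) = H(X,Y) - H(Y) = 1.3 - 1.16 = 0.14

0.14 bits


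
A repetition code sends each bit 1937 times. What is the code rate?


Rate = k/n = 1/1937

1/1937


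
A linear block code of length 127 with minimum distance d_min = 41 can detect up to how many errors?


Detection capability = d_min - 1 = 41 - 1 = 40

40 errors


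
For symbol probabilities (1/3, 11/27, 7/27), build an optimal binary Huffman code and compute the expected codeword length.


Huffman construction (repeatedly merge the two least-probable nodes; each merge adds 1 bit to every symbol beneath it): 7/27 + 1/3 = 16/27; 11/27 + 16/27 = 1. Resulting codeword lengths (in the order the probabilities were given): (2, 1, 2). L_avg = sum(p_i * l_i) = 1/3*2 + 11/27*1 + 7/27*2 = 43/27 = 1.5926

1.5926 bits


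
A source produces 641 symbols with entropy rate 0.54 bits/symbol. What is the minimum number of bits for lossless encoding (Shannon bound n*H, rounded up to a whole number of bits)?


Minimum bits >= n * H = 641 * 0.54 = 346.14, rounded up to a whole number of bits = 347

347 bits


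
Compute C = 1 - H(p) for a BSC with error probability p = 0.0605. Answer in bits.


H(p) = -p*log2(p) - (1-p)*log2(1-p) = -0.0605*log2(0.0605) - 0.9395*log2(0.9395) = 0.244839 + 0.084588 = 0.3294. C = 1 - H(p) = 1 - 0.3294 = 0.6706

0.6706 bits


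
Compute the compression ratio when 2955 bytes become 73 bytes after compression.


Ratio = original / compressed = 2955 / 73 = 40.4795

40.4795
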